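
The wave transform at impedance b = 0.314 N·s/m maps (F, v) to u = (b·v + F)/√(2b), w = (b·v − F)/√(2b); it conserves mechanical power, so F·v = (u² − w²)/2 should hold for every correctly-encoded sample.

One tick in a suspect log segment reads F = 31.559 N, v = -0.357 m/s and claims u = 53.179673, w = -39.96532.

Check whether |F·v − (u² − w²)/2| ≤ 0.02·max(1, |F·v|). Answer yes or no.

F·v = 31.559×(-0.357) = -11.266563 W.
(u² − w²)/2 = (2828.077620 − 1597.226803)/2 = 615.425409 W.
|Δ| = 626.691972;  2% of max(1, |F·v|) = 0.225331.

no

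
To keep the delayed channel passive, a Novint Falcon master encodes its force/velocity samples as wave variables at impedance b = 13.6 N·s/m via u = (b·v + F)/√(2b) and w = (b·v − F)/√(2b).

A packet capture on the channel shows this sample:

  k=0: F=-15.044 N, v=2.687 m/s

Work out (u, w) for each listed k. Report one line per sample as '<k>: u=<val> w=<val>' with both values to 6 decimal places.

k=0: b·v=13.6×2.687=36.543200; √(2b)=5.215362; u=(36.543200+(-15.044))/5.215362=4.122283, w=(36.543200−(-15.044))/5.215362=9.891394

0: u=4.122283 w=9.891394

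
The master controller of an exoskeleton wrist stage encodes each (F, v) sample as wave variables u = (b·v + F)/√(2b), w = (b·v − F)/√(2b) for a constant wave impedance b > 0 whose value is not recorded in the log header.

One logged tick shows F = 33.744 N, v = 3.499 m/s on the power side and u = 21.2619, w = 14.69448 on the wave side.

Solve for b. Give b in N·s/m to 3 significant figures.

u + w = 35.95638;  u + w = √(2b)·v, so √(2b) = 35.95638/3.499 = 10.27619.
b = (√(2b))²/2 = 105.60003/2 = 52.80001.
(Check via u − w = 2F/√(2b): u − w = 6.56742, 2F/√(2b) = 6.56742.)

b = 52.8 N·s/m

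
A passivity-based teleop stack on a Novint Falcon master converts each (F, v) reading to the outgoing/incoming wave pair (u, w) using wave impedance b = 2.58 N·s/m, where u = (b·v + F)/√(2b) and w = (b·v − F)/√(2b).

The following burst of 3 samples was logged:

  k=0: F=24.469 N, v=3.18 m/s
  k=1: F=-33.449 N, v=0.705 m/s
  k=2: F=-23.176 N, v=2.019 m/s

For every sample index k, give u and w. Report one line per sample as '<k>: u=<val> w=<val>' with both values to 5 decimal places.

0: u=14.38366 w=-7.16009
1: u=-13.92438 w=15.52583
2: u=-7.90952 w=12.49581

k=0: b·v=2.58×3.18=8.20440; √(2b)=2.27156; u=(8.20440+24.469)/2.27156=14.38366, w=(8.20440−24.469)/2.27156=-7.16009
k=1: b·v=2.58×0.705=1.81890; √(2b)=2.27156; u=(1.81890+(-33.449))/2.27156=-13.92438, w=(1.81890−(-33.449))/2.27156=15.52583
k=2: b·v=2.58×2.019=5.20902; √(2b)=2.27156; u=(5.20902+(-23.176))/2.27156=-7.90952, w=(5.20902−(-23.176))/2.27156=12.49581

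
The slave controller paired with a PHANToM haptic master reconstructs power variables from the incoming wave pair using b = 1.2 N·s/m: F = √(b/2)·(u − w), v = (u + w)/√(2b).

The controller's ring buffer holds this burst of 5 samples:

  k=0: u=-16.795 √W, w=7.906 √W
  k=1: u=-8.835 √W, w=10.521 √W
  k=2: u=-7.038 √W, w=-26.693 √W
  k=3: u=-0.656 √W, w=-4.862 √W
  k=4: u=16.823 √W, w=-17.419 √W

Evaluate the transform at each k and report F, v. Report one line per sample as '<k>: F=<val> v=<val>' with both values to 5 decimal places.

k=0: u−w=-24.70100, u+w=-8.88900; √(b/2)=0.77460, √(2b)=1.54919; F=0.77460×(-24.701)=-19.13331, v=-8.88900/1.54919=-5.73782
k=1: u−w=-19.35600, u+w=1.68600; √(b/2)=0.77460, √(2b)=1.54919; F=0.77460×(-19.356)=-14.99309, v=1.68600/1.54919=1.08831
k=2: u−w=19.65500, u+w=-33.73100; √(b/2)=0.77460, √(2b)=1.54919; F=0.77460×19.655=15.22470, v=-33.73100/1.54919=-21.77327
k=3: u−w=4.20600, u+w=-5.51800; √(b/2)=0.77460, √(2b)=1.54919; F=0.77460×4.206=3.25795, v=-5.51800/1.54919=-3.56185
k=4: u−w=34.24200, u+w=-0.59600; √(b/2)=0.77460, √(2b)=1.54919; F=0.77460×34.242=26.52374, v=-0.59600/1.54919=-0.38472

0: F=-19.13331 v=-5.73782
1: F=-14.99309 v=1.08831
2: F=15.22470 v=-21.77327
3: F=3.25795 v=-3.56185
4: F=26.52374 v=-0.38472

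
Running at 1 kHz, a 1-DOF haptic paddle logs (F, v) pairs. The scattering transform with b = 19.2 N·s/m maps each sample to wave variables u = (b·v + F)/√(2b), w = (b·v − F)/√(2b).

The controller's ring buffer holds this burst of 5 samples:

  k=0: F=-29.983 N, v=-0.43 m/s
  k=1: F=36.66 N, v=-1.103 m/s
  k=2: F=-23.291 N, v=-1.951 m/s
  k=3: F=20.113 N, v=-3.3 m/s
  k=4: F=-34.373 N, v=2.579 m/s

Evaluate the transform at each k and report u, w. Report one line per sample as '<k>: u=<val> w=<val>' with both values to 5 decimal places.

0: u=-6.17079 w=3.50618
1: u=2.49846 w=-9.33350
2: u=-9.80352 w=-2.28638
3: u=-6.97895 w=-13.47040
4: u=2.44382 w=13.53766

k=0: b·v=19.2×(-0.43)=-8.25600; √(2b)=6.19677; u=(-8.25600+(-29.983))/6.19677=-6.17079, w=(-8.25600−(-29.983))/6.19677=3.50618
k=1: b·v=19.2×(-1.103)=-21.17760; √(2b)=6.19677; u=(-21.17760+36.66)/6.19677=2.49846, w=(-21.17760−36.66)/6.19677=-9.33350
k=2: b·v=19.2×(-1.951)=-37.45920; √(2b)=6.19677; u=(-37.45920+(-23.291))/6.19677=-9.80352, w=(-37.45920−(-23.291))/6.19677=-2.28638
k=3: b·v=19.2×(-3.3)=-63.36000; √(2b)=6.19677; u=(-63.36000+20.113)/6.19677=-6.97895, w=(-63.36000−20.113)/6.19677=-13.47040
k=4: b·v=19.2×2.579=49.51680; √(2b)=6.19677; u=(49.51680+(-34.373))/6.19677=2.44382, w=(49.51680−(-34.373))/6.19677=13.53766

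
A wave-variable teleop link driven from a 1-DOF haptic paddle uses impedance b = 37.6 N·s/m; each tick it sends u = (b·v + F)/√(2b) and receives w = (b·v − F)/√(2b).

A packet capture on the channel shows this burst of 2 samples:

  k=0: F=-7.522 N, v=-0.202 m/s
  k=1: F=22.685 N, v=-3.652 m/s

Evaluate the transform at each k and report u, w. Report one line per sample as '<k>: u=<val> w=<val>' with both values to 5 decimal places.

0: u=-1.74326 w=-0.00844
1: u=-13.21874 w=-18.45065

k=0: b·v=37.6×(-0.202)=-7.59520; √(2b)=8.67179; u=(-7.59520+(-7.522))/8.67179=-1.74326, w=(-7.59520−(-7.522))/8.67179=-0.00844
k=1: b·v=37.6×(-3.652)=-137.31520; √(2b)=8.67179; u=(-137.31520+22.685)/8.67179=-13.21874, w=(-137.31520−22.685)/8.67179=-18.45065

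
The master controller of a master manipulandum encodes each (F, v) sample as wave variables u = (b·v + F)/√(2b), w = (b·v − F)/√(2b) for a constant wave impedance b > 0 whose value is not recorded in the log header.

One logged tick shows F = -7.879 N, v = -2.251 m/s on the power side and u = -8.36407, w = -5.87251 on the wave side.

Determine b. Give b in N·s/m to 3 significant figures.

b = 20 N·s/m

u + w = -14.2366;  u + w = √(2b)·v, so √(2b) = -14.2366/(-2.251) = 6.3246.
b = (√(2b))²/2 = 40.0000/2 = 20.0000.
(Check via u − w = 2F/√(2b): u − w = -2.4916, 2F/√(2b) = -2.4916.)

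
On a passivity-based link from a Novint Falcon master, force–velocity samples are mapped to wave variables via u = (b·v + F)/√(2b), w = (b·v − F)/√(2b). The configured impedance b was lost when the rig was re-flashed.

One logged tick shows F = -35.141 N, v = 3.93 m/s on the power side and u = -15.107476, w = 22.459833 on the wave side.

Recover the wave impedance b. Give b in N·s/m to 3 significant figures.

u + w = 7.352357;  u + w = √(2b)·v, so √(2b) = 7.352357/3.93 = 1.870829.
b = (√(2b))²/2 = 3.500000/2 = 1.750000.
(Check via u − w = 2F/√(2b): u − w = -37.567309, 2F/√(2b) = -37.567308.)

b = 1.75 N·s/m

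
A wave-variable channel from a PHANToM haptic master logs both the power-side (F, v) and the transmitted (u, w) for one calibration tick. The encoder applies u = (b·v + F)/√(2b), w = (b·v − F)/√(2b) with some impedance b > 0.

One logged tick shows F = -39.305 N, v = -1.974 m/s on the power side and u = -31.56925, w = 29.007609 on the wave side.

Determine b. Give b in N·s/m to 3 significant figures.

b = 0.842 N·s/m

u + w = -2.561641;  u + w = √(2b)·v, so √(2b) = -2.561641/(-1.974) = 1.297690.
b = (√(2b))²/2 = 1.684001/2 = 0.842000.
(Check via u − w = 2F/√(2b): u − w = -60.576859, 2F/√(2b) = -60.576849.)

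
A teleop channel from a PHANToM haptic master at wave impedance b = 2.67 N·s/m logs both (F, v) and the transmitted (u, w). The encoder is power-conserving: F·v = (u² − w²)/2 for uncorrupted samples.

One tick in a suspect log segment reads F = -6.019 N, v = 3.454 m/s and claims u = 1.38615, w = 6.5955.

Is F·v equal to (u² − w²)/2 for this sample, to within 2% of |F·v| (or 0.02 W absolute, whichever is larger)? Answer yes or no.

yes

F·v = (-6.019)×3.454 = -20.7896 W.
(u² − w²)/2 = (1.9214 − 43.5006)/2 = -20.7896 W.
|Δ| = 0.0000;  2% of max(1, |F·v|) = 0.4158.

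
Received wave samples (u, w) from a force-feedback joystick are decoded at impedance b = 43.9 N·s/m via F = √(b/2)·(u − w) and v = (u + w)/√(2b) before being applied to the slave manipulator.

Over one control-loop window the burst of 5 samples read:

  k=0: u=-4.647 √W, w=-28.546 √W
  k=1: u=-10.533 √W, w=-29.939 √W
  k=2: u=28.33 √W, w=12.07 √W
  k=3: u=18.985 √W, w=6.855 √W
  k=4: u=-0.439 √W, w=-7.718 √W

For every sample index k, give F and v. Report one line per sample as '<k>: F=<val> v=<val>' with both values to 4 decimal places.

0: F=111.9688 v=-3.5424
1: F=90.9187 v=-4.3192
2: F=76.1794 v=4.3116
3: F=56.8301 v=2.7577
4: F=34.1027 v=-0.8705

k=0: u−w=23.8990, u+w=-33.1930; √(b/2)=4.6851, √(2b)=9.3702; F=4.6851×23.899=111.9688, v=-33.1930/9.3702=-3.5424
k=1: u−w=19.4060, u+w=-40.4720; √(b/2)=4.6851, √(2b)=9.3702; F=4.6851×19.406=90.9187, v=-40.4720/9.3702=-4.3192
k=2: u−w=16.2600, u+w=40.4000; √(b/2)=4.6851, √(2b)=9.3702; F=4.6851×16.26=76.1794, v=40.4000/9.3702=4.3116
k=3: u−w=12.1300, u+w=25.8400; √(b/2)=4.6851, √(2b)=9.3702; F=4.6851×12.13=56.8301, v=25.8400/9.3702=2.7577
k=4: u−w=7.2790, u+w=-8.1570; √(b/2)=4.6851, √(2b)=9.3702; F=4.6851×7.279=34.1027, v=-8.1570/9.3702=-0.8705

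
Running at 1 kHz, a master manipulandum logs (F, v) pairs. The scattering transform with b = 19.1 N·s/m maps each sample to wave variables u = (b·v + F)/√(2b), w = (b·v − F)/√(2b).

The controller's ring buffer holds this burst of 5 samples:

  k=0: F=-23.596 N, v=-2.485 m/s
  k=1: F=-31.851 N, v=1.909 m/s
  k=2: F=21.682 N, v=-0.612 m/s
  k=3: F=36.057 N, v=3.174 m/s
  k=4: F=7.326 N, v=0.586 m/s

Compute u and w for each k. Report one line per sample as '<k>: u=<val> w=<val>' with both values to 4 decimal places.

0: u=-11.4972 w=-3.8617
1: u=0.7460 w=11.0528
2: u=1.6168 w=-5.3993
3: u=15.6425 w=3.9748
4: u=2.9962 w=0.6256

k=0: b·v=19.1×(-2.485)=-47.4635; √(2b)=6.1806; u=(-47.4635+(-23.596))/6.1806=-11.4972, w=(-47.4635−(-23.596))/6.1806=-3.8617
k=1: b·v=19.1×1.909=36.4619; √(2b)=6.1806; u=(36.4619+(-31.851))/6.1806=0.7460, w=(36.4619−(-31.851))/6.1806=11.0528
k=2: b·v=19.1×(-0.612)=-11.6892; √(2b)=6.1806; u=(-11.6892+21.682)/6.1806=1.6168, w=(-11.6892−21.682)/6.1806=-5.3993
k=3: b·v=19.1×3.174=60.6234; √(2b)=6.1806; u=(60.6234+36.057)/6.1806=15.6425, w=(60.6234−36.057)/6.1806=3.9748
k=4: b·v=19.1×0.586=11.1926; √(2b)=6.1806; u=(11.1926+7.326)/6.1806=2.9962, w=(11.1926−7.326)/6.1806=0.6256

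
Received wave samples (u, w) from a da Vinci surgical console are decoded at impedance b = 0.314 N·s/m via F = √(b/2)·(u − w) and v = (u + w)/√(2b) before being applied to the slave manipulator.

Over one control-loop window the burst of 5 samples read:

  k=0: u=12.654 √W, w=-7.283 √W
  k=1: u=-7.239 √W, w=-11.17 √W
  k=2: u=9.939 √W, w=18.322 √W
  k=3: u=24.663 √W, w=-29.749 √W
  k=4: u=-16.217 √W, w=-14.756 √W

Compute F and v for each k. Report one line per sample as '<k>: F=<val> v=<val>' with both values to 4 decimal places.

0: F=7.8997 v=6.7776
1: F=1.5576 v=-23.2301
2: F=-3.3216 v=35.6622
3: F=21.5598 v=-6.4180
4: F=-0.5789 v=-39.0844

k=0: u−w=19.9370, u+w=5.3710; √(b/2)=0.3962, √(2b)=0.7925; F=0.3962×19.937=7.8997, v=5.3710/0.7925=6.7776
k=1: u−w=3.9310, u+w=-18.4090; √(b/2)=0.3962, √(2b)=0.7925; F=0.3962×3.931=1.5576, v=-18.4090/0.7925=-23.2301
k=2: u−w=-8.3830, u+w=28.2610; √(b/2)=0.3962, √(2b)=0.7925; F=0.3962×(-8.383)=-3.3216, v=28.2610/0.7925=35.6622
k=3: u−w=54.4120, u+w=-5.0860; √(b/2)=0.3962, √(2b)=0.7925; F=0.3962×54.412=21.5598, v=-5.0860/0.7925=-6.4180
k=4: u−w=-1.4610, u+w=-30.9730; √(b/2)=0.3962, √(2b)=0.7925; F=0.3962×(-1.461)=-0.5789, v=-30.9730/0.7925=-39.0844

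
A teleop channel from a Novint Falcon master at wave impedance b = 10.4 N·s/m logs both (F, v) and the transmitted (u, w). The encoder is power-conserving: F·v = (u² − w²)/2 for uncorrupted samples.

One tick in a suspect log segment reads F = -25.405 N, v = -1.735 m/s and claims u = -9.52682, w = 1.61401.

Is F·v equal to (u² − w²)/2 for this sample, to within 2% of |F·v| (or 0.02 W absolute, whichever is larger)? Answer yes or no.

F·v = (-25.405)×(-1.735) = 44.07768 W.
(u² − w²)/2 = (90.76030 − 2.60503)/2 = 44.07764 W.
|Δ| = 0.00004;  2% of max(1, |F·v|) = 0.88155.

yes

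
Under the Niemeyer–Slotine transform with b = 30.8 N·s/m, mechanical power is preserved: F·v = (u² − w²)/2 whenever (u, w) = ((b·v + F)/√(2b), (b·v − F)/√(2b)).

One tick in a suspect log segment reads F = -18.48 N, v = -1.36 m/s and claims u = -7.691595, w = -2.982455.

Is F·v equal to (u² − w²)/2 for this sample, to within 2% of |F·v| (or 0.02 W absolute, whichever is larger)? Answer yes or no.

yes

F·v = (-18.48)×(-1.36) = 25.132800 W.
(u² − w²)/2 = (59.160634 − 8.895038)/2 = 25.132798 W.
|Δ| = 0.000002;  2% of max(1, |F·v|) = 0.502656.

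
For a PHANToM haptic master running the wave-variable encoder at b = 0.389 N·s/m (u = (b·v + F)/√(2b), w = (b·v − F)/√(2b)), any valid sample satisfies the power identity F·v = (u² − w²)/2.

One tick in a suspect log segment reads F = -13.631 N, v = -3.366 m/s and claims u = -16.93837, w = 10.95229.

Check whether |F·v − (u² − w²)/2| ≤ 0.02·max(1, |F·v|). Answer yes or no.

no

F·v = (-13.631)×(-3.366) = 45.88195 W.
(u² − w²)/2 = (286.90838 − 119.95266)/2 = 83.47786 W.
|Δ| = 37.59592;  2% of max(1, |F·v|) = 0.91764.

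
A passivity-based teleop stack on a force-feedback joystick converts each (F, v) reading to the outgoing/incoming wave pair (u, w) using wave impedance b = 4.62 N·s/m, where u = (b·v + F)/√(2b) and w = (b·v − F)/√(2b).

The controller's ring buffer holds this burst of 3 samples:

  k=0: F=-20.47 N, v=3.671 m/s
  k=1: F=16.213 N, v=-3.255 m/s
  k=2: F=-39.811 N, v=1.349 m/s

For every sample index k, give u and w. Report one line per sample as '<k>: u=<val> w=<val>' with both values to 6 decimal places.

k=0: b·v=4.62×3.671=16.960020; √(2b)=3.039737; u=(16.960020+(-20.47))/3.039737=-1.154699, w=(16.960020−(-20.47))/3.039737=12.313573
k=1: b·v=4.62×(-3.255)=-15.038100; √(2b)=3.039737; u=(-15.038100+16.213)/3.039737=0.386514, w=(-15.038100−16.213)/3.039737=-10.280857
k=2: b·v=4.62×1.349=6.232380; √(2b)=3.039737; u=(6.232380+(-39.811))/3.039737=-11.046555, w=(6.232380−(-39.811))/3.039737=15.147160

0: u=-1.154699 w=12.313573
1: u=0.386514 w=-10.280857
2: u=-11.046555 w=15.147160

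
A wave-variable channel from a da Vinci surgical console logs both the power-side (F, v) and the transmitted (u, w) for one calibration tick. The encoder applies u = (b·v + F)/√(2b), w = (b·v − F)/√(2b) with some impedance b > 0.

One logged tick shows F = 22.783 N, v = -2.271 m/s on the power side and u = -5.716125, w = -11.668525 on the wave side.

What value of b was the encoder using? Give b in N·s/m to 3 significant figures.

b = 29.3 N·s/m

u + w = -17.384650;  u + w = √(2b)·v, so √(2b) = -17.384650/(-2.271) = 7.655064.
b = (√(2b))²/2 = 58.600003/2 = 29.300001.
(Check via u − w = 2F/√(2b): u − w = 5.952400, 2F/√(2b) = 5.952400.)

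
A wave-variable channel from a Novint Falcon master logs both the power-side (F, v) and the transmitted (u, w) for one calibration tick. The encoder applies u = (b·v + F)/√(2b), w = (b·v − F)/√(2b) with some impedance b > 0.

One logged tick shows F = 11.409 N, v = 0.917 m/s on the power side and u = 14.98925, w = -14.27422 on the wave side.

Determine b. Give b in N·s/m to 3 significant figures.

u + w = 0.71503;  u + w = √(2b)·v, so √(2b) = 0.71503/0.917 = 0.77975.
b = (√(2b))²/2 = 0.60801/2 = 0.30400.
(Check via u − w = 2F/√(2b): u − w = 29.26347, 2F/√(2b) = 29.26326.)

b = 0.304 N·s/m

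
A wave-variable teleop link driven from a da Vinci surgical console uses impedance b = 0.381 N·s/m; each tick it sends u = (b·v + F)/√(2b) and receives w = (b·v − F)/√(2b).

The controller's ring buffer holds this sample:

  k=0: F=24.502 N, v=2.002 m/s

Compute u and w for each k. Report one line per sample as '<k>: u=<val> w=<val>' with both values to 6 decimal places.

k=0: b·v=0.381×2.002=0.762762; √(2b)=0.872926; u=(0.762762+24.502)/0.872926=28.942612, w=(0.762762−24.502)/0.872926=-27.195014

0: u=28.942612 w=-27.195014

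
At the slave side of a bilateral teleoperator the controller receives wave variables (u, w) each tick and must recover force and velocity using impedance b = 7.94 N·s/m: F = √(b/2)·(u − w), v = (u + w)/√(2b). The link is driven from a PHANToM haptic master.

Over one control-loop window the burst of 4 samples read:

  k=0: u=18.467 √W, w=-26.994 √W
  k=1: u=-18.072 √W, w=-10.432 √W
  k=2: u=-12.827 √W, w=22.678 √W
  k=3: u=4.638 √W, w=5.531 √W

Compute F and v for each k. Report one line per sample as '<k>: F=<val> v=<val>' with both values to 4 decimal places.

0: F=90.5804 v=-2.1398
1: F=-15.2226 v=-7.1529
2: F=-70.7432 v=2.4720
3: F=-1.7793 v=2.5518

k=0: u−w=45.4610, u+w=-8.5270; √(b/2)=1.9925, √(2b)=3.9850; F=1.9925×45.461=90.5804, v=-8.5270/3.9850=-2.1398
k=1: u−w=-7.6400, u+w=-28.5040; √(b/2)=1.9925, √(2b)=3.9850; F=1.9925×(-7.64)=-15.2226, v=-28.5040/3.9850=-7.1529
k=2: u−w=-35.5050, u+w=9.8510; √(b/2)=1.9925, √(2b)=3.9850; F=1.9925×(-35.505)=-70.7432, v=9.8510/3.9850=2.4720
k=3: u−w=-0.8930, u+w=10.1690; √(b/2)=1.9925, √(2b)=3.9850; F=1.9925×(-0.893)=-1.7793, v=10.1690/3.9850=2.5518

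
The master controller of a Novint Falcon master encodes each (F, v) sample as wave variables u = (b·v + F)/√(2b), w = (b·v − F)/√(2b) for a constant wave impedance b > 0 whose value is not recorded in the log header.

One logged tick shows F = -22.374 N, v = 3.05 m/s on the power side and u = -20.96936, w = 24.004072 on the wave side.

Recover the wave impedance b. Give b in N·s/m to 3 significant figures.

b = 0.495 N·s/m

u + w = 3.034712;  u + w = √(2b)·v, so √(2b) = 3.034712/3.05 = 0.994988.
b = (√(2b))²/2 = 0.990000/2 = 0.495000.
(Check via u − w = 2F/√(2b): u − w = -44.973432, 2F/√(2b) = -44.973427.)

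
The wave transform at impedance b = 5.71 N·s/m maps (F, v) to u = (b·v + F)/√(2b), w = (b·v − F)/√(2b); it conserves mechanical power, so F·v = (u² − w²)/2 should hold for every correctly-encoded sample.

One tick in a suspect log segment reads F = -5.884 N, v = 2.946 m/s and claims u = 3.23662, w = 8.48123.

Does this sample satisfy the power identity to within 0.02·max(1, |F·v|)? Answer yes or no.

no

F·v = (-5.884)×2.946 = -17.33426 W.
(u² − w²)/2 = (10.47571 − 71.93126)/2 = -30.72778 W.
|Δ| = 13.39351;  2% of max(1, |F·v|) = 0.34669.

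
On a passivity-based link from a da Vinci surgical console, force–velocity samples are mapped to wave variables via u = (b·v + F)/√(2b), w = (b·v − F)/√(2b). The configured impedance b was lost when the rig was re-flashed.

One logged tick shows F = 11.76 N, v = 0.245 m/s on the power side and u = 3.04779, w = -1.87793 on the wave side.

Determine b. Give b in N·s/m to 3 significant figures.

u + w = 1.1699;  u + w = √(2b)·v, so √(2b) = 1.1699/0.245 = 4.7749.
b = (√(2b))²/2 = 22.8000/2 = 11.4000.
(Check via u − w = 2F/√(2b): u − w = 4.9257, 2F/√(2b) = 4.9257.)

b = 11.4 N·s/m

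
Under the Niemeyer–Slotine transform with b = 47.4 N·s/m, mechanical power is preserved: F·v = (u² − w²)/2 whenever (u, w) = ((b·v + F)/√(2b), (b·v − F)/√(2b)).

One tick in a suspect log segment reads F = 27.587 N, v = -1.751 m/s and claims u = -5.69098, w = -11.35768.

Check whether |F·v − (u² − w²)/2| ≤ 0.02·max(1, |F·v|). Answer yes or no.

yes

F·v = 27.587×(-1.751) = -48.30484 W.
(u² − w²)/2 = (32.38725 − 128.99689)/2 = -48.30482 W.
|Δ| = 0.00002;  2% of max(1, |F·v|) = 0.96610.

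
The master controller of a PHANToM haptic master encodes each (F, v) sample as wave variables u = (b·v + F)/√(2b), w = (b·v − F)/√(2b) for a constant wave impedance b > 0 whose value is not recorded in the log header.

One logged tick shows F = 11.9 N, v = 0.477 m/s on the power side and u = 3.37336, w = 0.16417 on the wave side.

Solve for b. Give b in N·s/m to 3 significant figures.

u + w = 3.53753;  u + w = √(2b)·v, so √(2b) = 3.53753/0.477 = 7.41621.
b = (√(2b))²/2 = 55.00010/2 = 27.50005.
(Check via u − w = 2F/√(2b): u − w = 3.20919, 2F/√(2b) = 3.20919.)

b = 27.5 N·s/m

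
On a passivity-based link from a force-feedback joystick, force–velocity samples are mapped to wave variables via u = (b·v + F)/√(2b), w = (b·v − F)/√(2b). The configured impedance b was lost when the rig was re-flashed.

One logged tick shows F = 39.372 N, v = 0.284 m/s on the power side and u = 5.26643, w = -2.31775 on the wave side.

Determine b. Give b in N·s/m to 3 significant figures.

b = 53.9 N·s/m

u + w = 2.94868;  u + w = √(2b)·v, so √(2b) = 2.94868/0.284 = 10.38268.
b = (√(2b))²/2 = 107.79996/2 = 53.89998.
(Check via u − w = 2F/√(2b): u − w = 7.58418, 2F/√(2b) = 7.58417.)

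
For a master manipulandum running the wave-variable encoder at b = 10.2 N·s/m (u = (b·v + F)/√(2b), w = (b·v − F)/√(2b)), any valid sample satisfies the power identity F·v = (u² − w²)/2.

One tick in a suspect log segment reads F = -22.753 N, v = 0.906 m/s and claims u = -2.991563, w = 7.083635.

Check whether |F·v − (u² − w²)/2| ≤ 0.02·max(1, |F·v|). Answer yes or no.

F·v = (-22.753)×0.906 = -20.614218 W.
(u² − w²)/2 = (8.949449 − 50.177885)/2 = -20.614218 W.
|Δ| = 0.000000;  2% of max(1, |F·v|) = 0.412284.

yes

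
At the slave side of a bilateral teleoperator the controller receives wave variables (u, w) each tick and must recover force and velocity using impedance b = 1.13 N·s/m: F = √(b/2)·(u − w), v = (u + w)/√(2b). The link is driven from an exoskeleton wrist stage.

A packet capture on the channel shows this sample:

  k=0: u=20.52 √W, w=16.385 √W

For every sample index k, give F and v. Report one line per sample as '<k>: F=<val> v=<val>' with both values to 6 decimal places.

k=0: u−w=4.135000, u+w=36.905000; √(b/2)=0.751665, √(2b)=1.503330; F=0.751665×4.135=3.108134, v=36.905000/1.503330=24.548841

0: F=3.108134 v=24.548841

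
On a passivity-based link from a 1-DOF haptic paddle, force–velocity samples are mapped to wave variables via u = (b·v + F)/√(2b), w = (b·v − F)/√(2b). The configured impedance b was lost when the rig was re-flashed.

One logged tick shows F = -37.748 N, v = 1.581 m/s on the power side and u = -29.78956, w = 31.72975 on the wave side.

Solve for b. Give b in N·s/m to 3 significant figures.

u + w = 1.9402;  u + w = √(2b)·v, so √(2b) = 1.9402/1.581 = 1.2272.
b = (√(2b))²/2 = 1.5060/2 = 0.7530.
(Check via u − w = 2F/√(2b): u − w = -61.5193, 2F/√(2b) = -61.5193.)

b = 0.753 N·s/m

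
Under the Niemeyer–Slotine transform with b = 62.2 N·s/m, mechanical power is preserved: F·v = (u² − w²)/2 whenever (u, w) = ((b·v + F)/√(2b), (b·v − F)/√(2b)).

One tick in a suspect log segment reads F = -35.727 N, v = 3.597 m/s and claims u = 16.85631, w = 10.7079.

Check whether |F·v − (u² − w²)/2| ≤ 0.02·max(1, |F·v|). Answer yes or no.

F·v = (-35.727)×3.597 = -128.51002 W.
(u² − w²)/2 = (284.13519 − 114.65912)/2 = 84.73803 W.
|Δ| = 213.24805;  2% of max(1, |F·v|) = 2.57020.

no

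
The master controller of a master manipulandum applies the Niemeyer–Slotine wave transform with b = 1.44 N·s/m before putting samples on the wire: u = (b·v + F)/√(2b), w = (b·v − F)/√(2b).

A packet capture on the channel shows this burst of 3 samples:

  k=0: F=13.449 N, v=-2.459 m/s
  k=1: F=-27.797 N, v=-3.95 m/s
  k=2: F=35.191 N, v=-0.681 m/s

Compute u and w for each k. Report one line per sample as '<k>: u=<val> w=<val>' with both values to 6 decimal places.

0: u=5.838369 w=-10.011430
1: u=-19.731225 w=13.027853
2: u=20.158648 w=-21.314343

k=0: b·v=1.44×(-2.459)=-3.540960; √(2b)=1.697056; u=(-3.540960+13.449)/1.697056=5.838369, w=(-3.540960−13.449)/1.697056=-10.011430
k=1: b·v=1.44×(-3.95)=-5.688000; √(2b)=1.697056; u=(-5.688000+(-27.797))/1.697056=-19.731225, w=(-5.688000−(-27.797))/1.697056=13.027853
k=2: b·v=1.44×(-0.681)=-0.980640; √(2b)=1.697056; u=(-0.980640+35.191)/1.697056=20.158648, w=(-0.980640−35.191)/1.697056=-21.314343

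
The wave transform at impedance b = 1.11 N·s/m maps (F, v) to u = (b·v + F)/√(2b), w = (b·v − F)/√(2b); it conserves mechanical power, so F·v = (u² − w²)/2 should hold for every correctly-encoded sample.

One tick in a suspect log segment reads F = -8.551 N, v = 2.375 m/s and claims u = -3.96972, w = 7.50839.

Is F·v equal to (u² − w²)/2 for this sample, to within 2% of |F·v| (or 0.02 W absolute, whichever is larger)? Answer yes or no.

F·v = (-8.551)×2.375 = -20.30862 W.
(u² − w²)/2 = (15.75868 − 56.37592)/2 = -20.30862 W.
|Δ| = 0.00000;  2% of max(1, |F·v|) = 0.40617.

yes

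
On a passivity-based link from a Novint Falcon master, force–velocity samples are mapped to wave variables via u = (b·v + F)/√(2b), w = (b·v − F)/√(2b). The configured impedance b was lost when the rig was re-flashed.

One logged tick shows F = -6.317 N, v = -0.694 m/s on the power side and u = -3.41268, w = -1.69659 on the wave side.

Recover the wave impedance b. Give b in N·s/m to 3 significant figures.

b = 27.1 N·s/m

u + w = -5.1093;  u + w = √(2b)·v, so √(2b) = -5.1093/(-0.694) = 7.3621.
b = (√(2b))²/2 = 54.1999/2 = 27.1000.
(Check via u − w = 2F/√(2b): u − w = -1.7161, 2F/√(2b) = -1.7161.)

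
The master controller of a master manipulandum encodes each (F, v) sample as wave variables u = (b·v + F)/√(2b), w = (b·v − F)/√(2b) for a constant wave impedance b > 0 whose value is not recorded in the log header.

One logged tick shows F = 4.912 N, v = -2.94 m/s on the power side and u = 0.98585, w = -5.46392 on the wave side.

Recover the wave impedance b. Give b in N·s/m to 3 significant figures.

b = 1.16 N·s/m

u + w = -4.47807;  u + w = √(2b)·v, so √(2b) = -4.47807/(-2.94) = 1.52315.
b = (√(2b))²/2 = 2.32000/2 = 1.16000.
(Check via u − w = 2F/√(2b): u − w = 6.44977, 2F/√(2b) = 6.44978.)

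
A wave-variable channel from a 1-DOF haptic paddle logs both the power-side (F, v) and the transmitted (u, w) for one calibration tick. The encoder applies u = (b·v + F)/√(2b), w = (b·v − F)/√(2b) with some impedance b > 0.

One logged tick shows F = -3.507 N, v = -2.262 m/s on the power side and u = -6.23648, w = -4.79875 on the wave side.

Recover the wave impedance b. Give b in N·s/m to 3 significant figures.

b = 11.9 N·s/m

u + w = -11.03523;  u + w = √(2b)·v, so √(2b) = -11.03523/(-2.262) = 4.87853.
b = (√(2b))²/2 = 23.80003/2 = 11.90002.
(Check via u − w = 2F/√(2b): u − w = -1.43773, 2F/√(2b) = -1.43773.)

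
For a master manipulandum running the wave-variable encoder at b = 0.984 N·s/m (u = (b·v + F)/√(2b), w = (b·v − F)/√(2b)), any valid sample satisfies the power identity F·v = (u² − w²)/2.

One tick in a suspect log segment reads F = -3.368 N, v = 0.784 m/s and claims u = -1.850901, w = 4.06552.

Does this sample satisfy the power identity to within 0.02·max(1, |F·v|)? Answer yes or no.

F·v = (-3.368)×0.784 = -2.640512 W.
(u² − w²)/2 = (3.425835 − 16.528453)/2 = -6.551309 W.
|Δ| = 3.910797;  2% of max(1, |F·v|) = 0.052810.

no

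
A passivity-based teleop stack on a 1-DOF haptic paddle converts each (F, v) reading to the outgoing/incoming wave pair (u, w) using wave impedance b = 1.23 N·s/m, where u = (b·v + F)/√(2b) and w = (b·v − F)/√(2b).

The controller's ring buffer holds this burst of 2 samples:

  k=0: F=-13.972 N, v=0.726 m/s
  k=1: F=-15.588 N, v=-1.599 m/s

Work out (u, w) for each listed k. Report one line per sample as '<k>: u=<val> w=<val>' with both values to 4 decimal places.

k=0: b·v=1.23×0.726=0.8930; √(2b)=1.5684; u=(0.8930+(-13.972))/1.5684=-8.3389, w=(0.8930−(-13.972))/1.5684=9.4776
k=1: b·v=1.23×(-1.599)=-1.9668; √(2b)=1.5684; u=(-1.9668+(-15.588))/1.5684=-11.1925, w=(-1.9668−(-15.588))/1.5684=8.6846

0: u=-8.3389 w=9.4776
1: u=-11.1925 w=8.6846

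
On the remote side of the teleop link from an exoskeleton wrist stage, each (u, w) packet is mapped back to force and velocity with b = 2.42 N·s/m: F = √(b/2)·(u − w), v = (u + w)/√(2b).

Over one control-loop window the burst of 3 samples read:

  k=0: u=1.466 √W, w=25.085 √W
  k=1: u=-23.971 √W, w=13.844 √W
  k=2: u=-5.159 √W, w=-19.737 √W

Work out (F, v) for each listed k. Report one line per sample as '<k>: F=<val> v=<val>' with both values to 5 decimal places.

0: F=-25.98090 v=12.06864
1: F=-41.59650 v=-4.60318
2: F=16.03580 v=-11.31636

k=0: u−w=-23.61900, u+w=26.55100; √(b/2)=1.10000, √(2b)=2.20000; F=1.10000×(-23.619)=-25.98090, v=26.55100/2.20000=12.06864
k=1: u−w=-37.81500, u+w=-10.12700; √(b/2)=1.10000, √(2b)=2.20000; F=1.10000×(-37.815)=-41.59650, v=-10.12700/2.20000=-4.60318
k=2: u−w=14.57800, u+w=-24.89600; √(b/2)=1.10000, √(2b)=2.20000; F=1.10000×14.578=16.03580, v=-24.89600/2.20000=-11.31636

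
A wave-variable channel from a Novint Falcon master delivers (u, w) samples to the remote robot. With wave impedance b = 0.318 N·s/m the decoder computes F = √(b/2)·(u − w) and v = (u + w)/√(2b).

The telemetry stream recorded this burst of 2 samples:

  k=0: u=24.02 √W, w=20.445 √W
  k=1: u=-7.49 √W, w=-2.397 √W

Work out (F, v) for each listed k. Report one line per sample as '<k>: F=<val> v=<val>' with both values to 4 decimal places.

k=0: u−w=3.5750, u+w=44.4650; √(b/2)=0.3987, √(2b)=0.7975; F=0.3987×3.575=1.4255, v=44.4650/0.7975=55.7558
k=1: u−w=-5.0930, u+w=-9.8870; √(b/2)=0.3987, √(2b)=0.7975; F=0.3987×(-5.093)=-2.0308, v=-9.8870/0.7975=-12.3976

0: F=1.4255 v=55.7558
1: F=-2.0308 v=-12.3976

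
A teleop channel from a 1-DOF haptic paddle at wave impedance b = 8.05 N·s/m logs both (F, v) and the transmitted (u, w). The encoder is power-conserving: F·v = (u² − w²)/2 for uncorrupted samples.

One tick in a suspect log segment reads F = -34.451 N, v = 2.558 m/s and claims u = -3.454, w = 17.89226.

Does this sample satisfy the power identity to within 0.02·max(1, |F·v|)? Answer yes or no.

no

F·v = (-34.451)×2.558 = -88.1257 W.
(u² − w²)/2 = (11.9301 − 320.1330)/2 = -154.1014 W.
|Δ| = 65.9758;  2% of max(1, |F·v|) = 1.7625.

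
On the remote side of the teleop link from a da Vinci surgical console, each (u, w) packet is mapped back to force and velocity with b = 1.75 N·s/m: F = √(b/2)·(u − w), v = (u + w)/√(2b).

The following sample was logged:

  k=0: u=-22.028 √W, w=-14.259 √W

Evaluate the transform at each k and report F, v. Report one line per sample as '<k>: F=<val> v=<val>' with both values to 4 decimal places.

k=0: u−w=-7.7690, u+w=-36.2870; √(b/2)=0.9354, √(2b)=1.8708; F=0.9354×(-7.769)=-7.2672, v=-36.2870/1.8708=-19.3962

0: F=-7.2672 v=-19.3962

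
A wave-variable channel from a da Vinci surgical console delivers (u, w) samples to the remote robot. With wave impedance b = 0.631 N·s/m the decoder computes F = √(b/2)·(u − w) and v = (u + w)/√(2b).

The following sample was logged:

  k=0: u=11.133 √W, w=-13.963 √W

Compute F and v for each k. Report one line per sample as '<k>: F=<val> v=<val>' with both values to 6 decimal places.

k=0: u−w=25.096000, u+w=-2.830000; √(b/2)=0.561694, √(2b)=1.123388; F=0.561694×25.096=14.096269, v=-2.830000/1.123388=-2.519166

0: F=14.096269 v=-2.519166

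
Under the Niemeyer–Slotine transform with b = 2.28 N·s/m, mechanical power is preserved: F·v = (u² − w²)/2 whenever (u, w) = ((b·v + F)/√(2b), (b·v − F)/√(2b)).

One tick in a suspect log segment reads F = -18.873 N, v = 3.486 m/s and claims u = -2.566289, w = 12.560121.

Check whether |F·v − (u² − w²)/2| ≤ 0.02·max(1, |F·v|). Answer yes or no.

F·v = (-18.873)×3.486 = -65.791278 W.
(u² − w²)/2 = (6.585839 − 157.756640)/2 = -75.585400 W.
|Δ| = 9.794122;  2% of max(1, |F·v|) = 1.315826.

no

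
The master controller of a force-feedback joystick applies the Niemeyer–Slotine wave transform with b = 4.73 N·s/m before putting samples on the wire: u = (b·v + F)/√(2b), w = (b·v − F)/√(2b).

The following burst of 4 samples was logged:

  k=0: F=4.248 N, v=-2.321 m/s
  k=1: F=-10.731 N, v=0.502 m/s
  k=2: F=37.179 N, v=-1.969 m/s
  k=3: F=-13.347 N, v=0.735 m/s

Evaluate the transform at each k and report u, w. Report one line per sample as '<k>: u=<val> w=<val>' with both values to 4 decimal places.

k=0: b·v=4.73×(-2.321)=-10.9783; √(2b)=3.0757; u=(-10.9783+4.248)/3.0757=-2.1882, w=(-10.9783−4.248)/3.0757=-4.9505
k=1: b·v=4.73×0.502=2.3745; √(2b)=3.0757; u=(2.3745+(-10.731))/3.0757=-2.7169, w=(2.3745−(-10.731))/3.0757=4.2610
k=2: b·v=4.73×(-1.969)=-9.3134; √(2b)=3.0757; u=(-9.3134+37.179)/3.0757=9.0599, w=(-9.3134−37.179)/3.0757=-15.1160
k=3: b·v=4.73×0.735=3.4766; √(2b)=3.0757; u=(3.4766+(-13.347))/3.0757=-3.2092, w=(3.4766−(-13.347))/3.0757=5.4698

0: u=-2.1882 w=-4.9505
1: u=-2.7169 w=4.2610
2: u=9.0599 w=-15.1160
3: u=-3.2092 w=5.4698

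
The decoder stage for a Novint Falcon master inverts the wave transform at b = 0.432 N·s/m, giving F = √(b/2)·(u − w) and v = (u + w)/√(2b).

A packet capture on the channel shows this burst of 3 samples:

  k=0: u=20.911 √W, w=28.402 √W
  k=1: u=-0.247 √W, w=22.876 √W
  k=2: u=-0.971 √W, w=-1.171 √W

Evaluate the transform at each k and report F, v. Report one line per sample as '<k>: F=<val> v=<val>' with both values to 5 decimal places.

0: F=-3.48150 v=53.05234
1: F=-10.74660 v=24.34493
2: F=0.09295 v=-2.30443

k=0: u−w=-7.49100, u+w=49.31300; √(b/2)=0.46476, √(2b)=0.92952; F=0.46476×(-7.491)=-3.48150, v=49.31300/0.92952=53.05234
k=1: u−w=-23.12300, u+w=22.62900; √(b/2)=0.46476, √(2b)=0.92952; F=0.46476×(-23.123)=-10.74660, v=22.62900/0.92952=24.34493
k=2: u−w=0.20000, u+w=-2.14200; √(b/2)=0.46476, √(2b)=0.92952; F=0.46476×0.2=0.09295, v=-2.14200/0.92952=-2.30443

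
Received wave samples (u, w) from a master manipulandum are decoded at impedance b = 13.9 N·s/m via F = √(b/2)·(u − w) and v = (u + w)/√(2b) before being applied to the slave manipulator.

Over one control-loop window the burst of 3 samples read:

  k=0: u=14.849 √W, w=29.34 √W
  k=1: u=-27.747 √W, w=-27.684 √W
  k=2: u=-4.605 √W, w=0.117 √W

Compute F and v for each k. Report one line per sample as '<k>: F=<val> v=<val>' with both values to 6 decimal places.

0: F=-38.202410 v=8.380922
1: F=-0.166086 v=-10.513088
2: F=-12.448539 v=-0.851198

k=0: u−w=-14.491000, u+w=44.189000; √(b/2)=2.636285, √(2b)=5.272571; F=2.636285×(-14.491)=-38.202410, v=44.189000/5.272571=8.380922
k=1: u−w=-0.063000, u+w=-55.431000; √(b/2)=2.636285, √(2b)=5.272571; F=2.636285×(-0.063)=-0.166086, v=-55.431000/5.272571=-10.513088
k=2: u−w=-4.722000, u+w=-4.488000; √(b/2)=2.636285, √(2b)=5.272571; F=2.636285×(-4.722)=-12.448539, v=-4.488000/5.272571=-0.851198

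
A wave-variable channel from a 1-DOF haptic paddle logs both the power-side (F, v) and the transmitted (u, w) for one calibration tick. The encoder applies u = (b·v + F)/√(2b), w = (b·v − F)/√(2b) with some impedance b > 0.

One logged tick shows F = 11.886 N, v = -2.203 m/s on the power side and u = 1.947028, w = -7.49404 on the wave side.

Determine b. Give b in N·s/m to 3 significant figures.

b = 3.17 N·s/m

u + w = -5.547012;  u + w = √(2b)·v, so √(2b) = -5.547012/(-2.203) = 2.517936.
b = (√(2b))²/2 = 6.339999/2 = 3.170000.
(Check via u − w = 2F/√(2b): u − w = 9.441068, 2F/√(2b) = 9.441068.)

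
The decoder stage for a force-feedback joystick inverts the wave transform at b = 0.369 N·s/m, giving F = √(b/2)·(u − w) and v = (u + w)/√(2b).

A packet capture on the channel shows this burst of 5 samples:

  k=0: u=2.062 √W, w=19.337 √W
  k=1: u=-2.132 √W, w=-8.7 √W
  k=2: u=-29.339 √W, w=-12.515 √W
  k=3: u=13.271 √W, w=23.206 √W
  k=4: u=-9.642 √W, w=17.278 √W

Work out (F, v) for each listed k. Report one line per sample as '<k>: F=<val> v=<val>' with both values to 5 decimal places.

k=0: u−w=-17.27500, u+w=21.39900; √(b/2)=0.42953, √(2b)=0.85907; F=0.42953×(-17.275)=-7.42021, v=21.39900/0.85907=24.90952
k=1: u−w=6.56800, u+w=-10.83200; √(b/2)=0.42953, √(2b)=0.85907; F=0.42953×6.568=2.82118, v=-10.83200/0.85907=-12.60899
k=2: u−w=-16.82400, u+w=-41.85400; √(b/2)=0.42953, √(2b)=0.85907; F=0.42953×(-16.824)=-7.22649, v=-41.85400/0.85907=-48.72017
k=3: u−w=-9.93500, u+w=36.47700; √(b/2)=0.42953, √(2b)=0.85907; F=0.42953×(-9.935)=-4.26743, v=36.47700/0.85907=42.46107
k=4: u−w=-26.92000, u+w=7.63600; √(b/2)=0.42953, √(2b)=0.85907; F=0.42953×(-26.92)=-11.56307, v=7.63600/0.85907=8.88869

0: F=-7.42021 v=24.90952
1: F=2.82118 v=-12.60899
2: F=-7.22649 v=-48.72017
3: F=-4.26743 v=42.46107
4: F=-11.56307 v=8.88869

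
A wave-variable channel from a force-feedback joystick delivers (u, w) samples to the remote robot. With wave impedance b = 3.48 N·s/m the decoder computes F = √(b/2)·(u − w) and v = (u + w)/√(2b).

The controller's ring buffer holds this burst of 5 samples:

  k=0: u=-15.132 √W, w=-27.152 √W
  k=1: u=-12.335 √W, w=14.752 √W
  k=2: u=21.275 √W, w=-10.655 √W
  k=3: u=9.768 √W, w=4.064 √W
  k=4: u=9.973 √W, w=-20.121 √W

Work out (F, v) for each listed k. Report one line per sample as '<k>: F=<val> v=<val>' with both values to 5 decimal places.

k=0: u−w=12.02000, u+w=-42.28400; √(b/2)=1.31909, √(2b)=2.63818; F=1.31909×12.02=15.85547, v=-42.28400/2.63818=-16.02771
k=1: u−w=-27.08700, u+w=2.41700; √(b/2)=1.31909, √(2b)=2.63818; F=1.31909×(-27.087)=-35.73021, v=2.41700/2.63818=0.91616
k=2: u−w=31.93000, u+w=10.62000; √(b/2)=1.31909, √(2b)=2.63818; F=1.31909×31.93=42.11856, v=10.62000/2.63818=4.02550
k=3: u−w=5.70400, u+w=13.83200; √(b/2)=1.31909, √(2b)=2.63818; F=1.31909×5.704=7.52409, v=13.83200/2.63818=5.24301
k=4: u−w=30.09400, u+w=-10.14800; √(b/2)=1.31909, √(2b)=2.63818; F=1.31909×30.094=39.69671, v=-10.14800/2.63818=-3.84659

0: F=15.85547 v=-16.02771
1: F=-35.73021 v=0.91616
2: F=42.11856 v=4.02550
3: F=7.52409 v=5.24301
4: F=39.69671 v=-3.84659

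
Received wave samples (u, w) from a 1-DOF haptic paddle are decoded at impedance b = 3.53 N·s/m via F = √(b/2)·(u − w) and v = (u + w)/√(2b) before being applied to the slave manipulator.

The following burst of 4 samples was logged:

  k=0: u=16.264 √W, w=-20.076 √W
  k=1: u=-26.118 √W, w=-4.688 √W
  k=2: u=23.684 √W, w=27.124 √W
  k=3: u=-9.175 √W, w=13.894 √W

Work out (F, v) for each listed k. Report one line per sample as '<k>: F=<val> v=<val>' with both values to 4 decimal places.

k=0: u−w=36.3400, u+w=-3.8120; √(b/2)=1.3285, √(2b)=2.6571; F=1.3285×36.34=48.2789, v=-3.8120/2.6571=-1.4347
k=1: u−w=-21.4300, u+w=-30.8060; √(b/2)=1.3285, √(2b)=2.6571; F=1.3285×(-21.43)=-28.4705, v=-30.8060/2.6571=-11.5940
k=2: u−w=-3.4400, u+w=50.8080; √(b/2)=1.3285, √(2b)=2.6571; F=1.3285×(-3.44)=-4.5702, v=50.8080/2.6571=19.1218
k=3: u−w=-23.0690, u+w=4.7190; √(b/2)=1.3285, √(2b)=2.6571; F=1.3285×(-23.069)=-30.6479, v=4.7190/2.6571=1.7760

0: F=48.2789 v=-1.4347
1: F=-28.4705 v=-11.5940
2: F=-4.5702 v=19.1218
3: F=-30.6479 v=1.7760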